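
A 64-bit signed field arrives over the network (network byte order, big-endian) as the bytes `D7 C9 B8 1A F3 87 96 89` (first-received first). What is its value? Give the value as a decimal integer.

-2897582459341793655

Big-endian stores the most-significant byte at the lowest address.
The bytes are already most-significant first: 0xD7C9B81AF3879689.
Top bit is set, so as a signed 64-bit value this is 0xD7C9B81AF3879689 − 2^64 = -2897582459341793655.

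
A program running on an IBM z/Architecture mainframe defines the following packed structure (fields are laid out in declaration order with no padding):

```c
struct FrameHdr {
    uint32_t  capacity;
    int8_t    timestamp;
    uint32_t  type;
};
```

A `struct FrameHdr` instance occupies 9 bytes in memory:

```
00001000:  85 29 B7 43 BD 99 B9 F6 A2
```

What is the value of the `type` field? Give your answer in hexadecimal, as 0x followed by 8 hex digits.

0x99B9F6A2

`type` follows `capacity` (4 B), `timestamp` (1 B), so it starts at offset 4 + 1 = 5 and occupies 4 bytes.
Bytes at offsets 5..8: 99 B9 F6 A2.
Big-endian stores the most-significant byte at the lowest address.
The bytes are already most-significant first: 0x99B9F6A2.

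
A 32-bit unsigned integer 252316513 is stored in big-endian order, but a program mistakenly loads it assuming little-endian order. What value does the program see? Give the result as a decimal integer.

252316513 in 32-bit hexadecimal is 0x0F0A0B61.
Stored big-endian, the bytes at ascending addresses are 0F 0A 0B 61.
Read back as little-endian, the first byte is least significant, giving 0x610B0A0F.
0x610B0A0F = 1628113423.

1628113423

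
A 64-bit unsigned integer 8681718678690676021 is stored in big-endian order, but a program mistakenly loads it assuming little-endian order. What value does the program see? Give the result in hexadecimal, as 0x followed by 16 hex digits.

8681718678690676021 in 64-bit hexadecimal is 0x787BA923FB3B3D35.
Stored big-endian, the bytes at ascending addresses are 78 7B A9 23 FB 3B 3D 35.
Read back as little-endian, the first byte is least significant, giving 0x353D3BFB23A97B78.

0x353D3BFB23A97B78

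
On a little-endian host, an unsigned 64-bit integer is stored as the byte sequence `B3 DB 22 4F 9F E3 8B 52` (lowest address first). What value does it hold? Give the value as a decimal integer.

In little-endian order the low byte comes first in memory.
Reassemble most-significant byte first: 52 8B E3 9F 4F 22 DB B3 → 0x528BE39F4F22DBB3.
0x528BE39F4F22DBB3 = 5948098006239861683.

5948098006239861683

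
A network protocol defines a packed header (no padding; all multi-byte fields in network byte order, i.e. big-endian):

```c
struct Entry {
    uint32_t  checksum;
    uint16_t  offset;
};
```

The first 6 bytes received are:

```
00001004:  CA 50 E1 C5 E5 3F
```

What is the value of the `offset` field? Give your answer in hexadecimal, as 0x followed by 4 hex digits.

`offset` follows `checksum` (4 bytes), so it starts at byte offset 4 and occupies 2 bytes.
Bytes at offsets 4..5: E5 3F.
Big-endian: lowest address holds the most-significant byte.
The bytes are already most-significant first: 0xE53F.

0xE53F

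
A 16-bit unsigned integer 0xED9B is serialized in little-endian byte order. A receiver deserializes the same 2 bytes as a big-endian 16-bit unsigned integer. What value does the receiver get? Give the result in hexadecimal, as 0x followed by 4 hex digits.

0x9BED

Stored little-endian, the bytes at ascending addresses are 9B ED.
Read back as big-endian, the last byte is least significant, giving 0x9BED.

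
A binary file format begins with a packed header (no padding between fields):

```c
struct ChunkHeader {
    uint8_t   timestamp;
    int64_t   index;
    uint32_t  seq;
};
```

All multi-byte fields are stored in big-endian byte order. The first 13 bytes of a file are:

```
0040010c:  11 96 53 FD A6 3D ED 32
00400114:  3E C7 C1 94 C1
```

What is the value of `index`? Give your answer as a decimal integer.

-7614463654508023234

`index` follows `timestamp` (1 byte), so it starts at byte offset 1 and occupies 8 bytes.
Bytes at offsets 1..8: 96 53 FD A6 3D ED 32 3E.
Big-endian stores the most-significant byte at the lowest address.
The bytes are already most-significant first: 0x9653FDA63DED323E.
Top bit is set, so as a signed 64-bit value this is 0x9653FDA63DED323E − 2^64 = -7614463654508023234.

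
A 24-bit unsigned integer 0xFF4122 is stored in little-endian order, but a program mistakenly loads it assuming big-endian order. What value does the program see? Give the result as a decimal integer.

Stored little-endian, the bytes at ascending addresses are 22 41 FF.
Read back as big-endian, the last byte is least significant, giving 0x2241FF.
0x2241FF = 2245119.

2245119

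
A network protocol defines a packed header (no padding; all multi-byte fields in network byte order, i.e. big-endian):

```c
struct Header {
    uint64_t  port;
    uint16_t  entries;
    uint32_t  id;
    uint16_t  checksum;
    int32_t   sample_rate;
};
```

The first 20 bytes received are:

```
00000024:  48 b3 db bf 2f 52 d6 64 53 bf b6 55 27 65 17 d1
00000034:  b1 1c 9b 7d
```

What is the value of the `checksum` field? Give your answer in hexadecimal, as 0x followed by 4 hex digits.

`checksum` follows `port` (8 B), `entries` (2 B), `id` (4 B), so it starts at offset 8 + 2 + 4 = 14 and occupies 2 bytes.
Bytes at offsets 14..15: 17 D1.
Big-endian stores the most-significant byte at the lowest address.
The bytes are already most-significant first: 0x17D1.

0x17D1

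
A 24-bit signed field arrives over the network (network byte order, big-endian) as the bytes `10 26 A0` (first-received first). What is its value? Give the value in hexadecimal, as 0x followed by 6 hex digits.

Big-endian: lowest address holds the most-significant byte.
The bytes are already most-significant first: 0x1026A0.

0x1026A0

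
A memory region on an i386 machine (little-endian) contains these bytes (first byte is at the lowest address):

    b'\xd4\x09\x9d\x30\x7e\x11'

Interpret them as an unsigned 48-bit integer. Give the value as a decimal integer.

19233679149524

Little-endian: lowest address holds the least-significant byte.
Reassemble most-significant byte first: 11 7E 30 9D 09 D4 → 0x117E309D09D4.
0x117E309D09D4 = 19233679149524.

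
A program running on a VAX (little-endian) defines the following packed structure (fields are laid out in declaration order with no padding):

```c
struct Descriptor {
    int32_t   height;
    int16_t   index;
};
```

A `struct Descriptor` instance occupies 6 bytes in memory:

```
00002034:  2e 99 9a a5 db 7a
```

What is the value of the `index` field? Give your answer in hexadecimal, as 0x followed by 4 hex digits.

`index` follows `height` (4 bytes), so it starts at byte offset 4 and occupies 2 bytes.
Bytes at offsets 4..5: DB 7A.
Little-endian: lowest address holds the least-significant byte.
Reassemble most-significant byte first: 7A DB → 0x7ADB.

0x7ADB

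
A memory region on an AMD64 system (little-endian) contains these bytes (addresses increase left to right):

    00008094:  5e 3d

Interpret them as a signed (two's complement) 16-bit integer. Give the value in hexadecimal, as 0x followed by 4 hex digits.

0x3D5E

Little-endian: lowest address holds the least-significant byte.
Reassemble most-significant byte first: 3D 5E → 0x3D5E.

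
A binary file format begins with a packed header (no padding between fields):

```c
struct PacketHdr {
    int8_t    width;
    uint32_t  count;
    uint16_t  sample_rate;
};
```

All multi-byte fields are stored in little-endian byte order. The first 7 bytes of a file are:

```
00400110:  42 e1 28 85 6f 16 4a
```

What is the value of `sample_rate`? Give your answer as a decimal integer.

18966

`sample_rate` follows `width` (1 B), `count` (4 B), so it starts at offset 1 + 4 = 5 and occupies 2 bytes.
Bytes at offsets 5..6: 16 4A.
Little-endian stores the least-significant byte at the lowest address.
Reassemble most-significant byte first: 4A 16 → 0x4A16.
0x4A16 = 18966.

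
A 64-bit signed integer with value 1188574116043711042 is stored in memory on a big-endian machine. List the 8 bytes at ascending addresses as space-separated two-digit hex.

1188574116043711042 in hexadecimal, padded to 64 bits, is 0x107EA9DC78026242.
Split into bytes (most-significant first): 10 7E A9 DC 78 02 62 42.
Big-endian: lowest address holds the most-significant byte.
So the memory order matches the most-significant-first order: 10 7E A9 DC 78 02 62 42.

10 7E A9 DC 78 02 62 42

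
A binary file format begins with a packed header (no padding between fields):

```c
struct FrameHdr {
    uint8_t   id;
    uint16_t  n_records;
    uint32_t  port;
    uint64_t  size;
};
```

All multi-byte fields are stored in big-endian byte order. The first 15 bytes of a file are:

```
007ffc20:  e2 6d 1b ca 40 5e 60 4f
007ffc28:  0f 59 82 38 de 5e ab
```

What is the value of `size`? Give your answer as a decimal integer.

`size` follows `id` (1 B), `n_records` (2 B), `port` (4 B), so it starts at offset 1 + 2 + 4 = 7 and occupies 8 bytes.
Bytes at offsets 7..14: 4F 0F 59 82 38 DE 5E AB.
Big-endian: lowest address holds the most-significant byte.
The bytes are already most-significant first: 0x4F0F598238DE5EAB.
0x4F0F598238DE5EAB = 5696870469481684651.

5696870469481684651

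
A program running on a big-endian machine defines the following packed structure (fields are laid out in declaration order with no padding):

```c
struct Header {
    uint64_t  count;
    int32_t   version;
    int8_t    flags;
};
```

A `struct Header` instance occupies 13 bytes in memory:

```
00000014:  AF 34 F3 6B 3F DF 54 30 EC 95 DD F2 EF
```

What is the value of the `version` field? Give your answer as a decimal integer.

-325722638

`version` follows `count` (8 bytes), so it starts at byte offset 8 and occupies 4 bytes.
Bytes at offsets 8..11: EC 95 DD F2.
Big-endian stores the most-significant byte at the lowest address.
The bytes are already most-significant first: 0xEC95DDF2.
Top bit is set, so as a signed 32-bit value this is 0xEC95DDF2 − 2^32 = -325722638.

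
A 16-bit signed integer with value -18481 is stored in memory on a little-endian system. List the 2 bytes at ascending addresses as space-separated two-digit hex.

Two's complement of -18481 in 16 bits: 18481 = 0x4831; invert → 0xB7CE; add 1 → 0xB7CF.
Split into bytes (most-significant first): B7 CF.
Little-endian: lowest address holds the least-significant byte.
So at ascending addresses the bytes are CF B7.

CF B7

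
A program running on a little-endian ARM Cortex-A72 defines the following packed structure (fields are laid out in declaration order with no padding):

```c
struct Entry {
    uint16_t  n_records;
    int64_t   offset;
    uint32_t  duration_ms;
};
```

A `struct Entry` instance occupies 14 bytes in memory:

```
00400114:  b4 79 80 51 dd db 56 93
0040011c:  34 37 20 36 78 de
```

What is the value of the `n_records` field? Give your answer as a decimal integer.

`n_records` is the first field, at byte offset 0, occupying 2 bytes.
Bytes at offsets 0..1: B4 79.
Little-endian: lowest address holds the least-significant byte.
Reassemble most-significant byte first: 79 B4 → 0x79B4.
0x79B4 = 31156.

31156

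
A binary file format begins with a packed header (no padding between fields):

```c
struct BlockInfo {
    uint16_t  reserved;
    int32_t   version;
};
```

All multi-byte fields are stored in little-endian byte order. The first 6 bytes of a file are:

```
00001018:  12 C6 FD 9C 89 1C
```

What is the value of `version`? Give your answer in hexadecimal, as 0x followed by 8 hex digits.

0x1C899CFD

`version` follows `reserved` (2 bytes), so it starts at byte offset 2 and occupies 4 bytes.
Bytes at offsets 2..5: FD 9C 89 1C.
In little-endian order the low byte comes first in memory.
Reassemble most-significant byte first: 1C 89 9C FD → 0x1C899CFD.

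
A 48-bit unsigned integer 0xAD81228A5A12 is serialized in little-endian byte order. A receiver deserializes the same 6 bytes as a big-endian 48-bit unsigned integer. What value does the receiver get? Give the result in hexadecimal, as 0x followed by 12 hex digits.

0x125A8A2281AD

Stored little-endian, the bytes at ascending addresses are 12 5A 8A 22 81 AD.
Read back as big-endian, the last byte is least significant, giving 0x125A8A2281AD.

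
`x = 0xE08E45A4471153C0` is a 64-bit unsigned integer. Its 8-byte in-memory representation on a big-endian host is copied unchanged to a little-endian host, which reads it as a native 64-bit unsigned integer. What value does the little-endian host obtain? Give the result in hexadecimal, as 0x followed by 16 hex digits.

0xC0531147A4458EE0

Stored big-endian, the bytes at ascending addresses are E0 8E 45 A4 47 11 53 C0.
Read back as little-endian, the first byte is least significant, giving 0xC0531147A4458EE0.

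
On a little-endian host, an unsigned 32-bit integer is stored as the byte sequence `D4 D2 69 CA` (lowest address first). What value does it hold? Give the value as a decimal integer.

Little-endian: lowest address holds the least-significant byte.
Reassemble most-significant byte first: CA 69 D2 D4 → 0xCA69D2D4.
0xCA69D2D4 = 3395932884.

3395932884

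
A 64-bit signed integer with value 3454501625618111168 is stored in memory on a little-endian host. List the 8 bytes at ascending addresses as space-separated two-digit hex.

C0 1A FA FE EC DA F0 2F

3454501625618111168 in hexadecimal, padded to 64 bits, is 0x2FF0DAECFEFA1AC0.
Split into bytes (most-significant first): 2F F0 DA EC FE FA 1A C0.
In little-endian order the low byte comes first in memory.
So at ascending addresses the bytes are C0 1A FA FE EC DA F0 2F.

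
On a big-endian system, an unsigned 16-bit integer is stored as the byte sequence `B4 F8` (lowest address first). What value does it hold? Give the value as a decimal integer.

In big-endian order the high byte comes first in memory.
The bytes are already most-significant first: 0xB4F8.
0xB4F8 = 46328.

46328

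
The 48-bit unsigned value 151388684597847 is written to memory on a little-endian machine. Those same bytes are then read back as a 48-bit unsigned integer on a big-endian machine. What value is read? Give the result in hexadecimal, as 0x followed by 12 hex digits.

151388684597847 in 48-bit hexadecimal is 0x89AFECC4BA57.
Stored little-endian, the bytes at ascending addresses are 57 BA C4 EC AF 89.
Read back as big-endian, the last byte is least significant, giving 0x57BAC4ECAF89.

0x57BAC4ECAF89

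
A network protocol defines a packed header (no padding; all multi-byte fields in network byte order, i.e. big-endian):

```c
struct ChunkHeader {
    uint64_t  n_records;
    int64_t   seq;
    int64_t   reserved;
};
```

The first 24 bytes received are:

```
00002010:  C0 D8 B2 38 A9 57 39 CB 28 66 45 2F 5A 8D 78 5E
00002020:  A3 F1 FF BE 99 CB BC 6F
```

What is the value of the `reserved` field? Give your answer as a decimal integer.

-6633239582050894737

`reserved` follows `n_records` (8 B), `seq` (8 B), so it starts at offset 8 + 8 = 16 and occupies 8 bytes.
Bytes at offsets 16..23: A3 F1 FF BE 99 CB BC 6F.
Big-endian stores the most-significant byte at the lowest address.
The bytes are already most-significant first: 0xA3F1FFBE99CBBC6F.
Top bit is set, so as a signed 64-bit value this is 0xA3F1FFBE99CBBC6F − 2^64 = -6633239582050894737.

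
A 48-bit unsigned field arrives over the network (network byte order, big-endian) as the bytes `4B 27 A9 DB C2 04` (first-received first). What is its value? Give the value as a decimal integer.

Big-endian: lowest address holds the most-significant byte.
The bytes are already most-significant first: 0x4B27A9DBC204.
0x4B27A9DBC204 = 82633725559300.

82633725559300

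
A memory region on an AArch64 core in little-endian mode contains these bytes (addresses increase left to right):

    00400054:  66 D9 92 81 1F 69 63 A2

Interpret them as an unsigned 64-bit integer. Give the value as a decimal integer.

11701311840877468006

Little-endian: lowest address holds the least-significant byte.
Reassemble most-significant byte first: A2 63 69 1F 81 92 D9 66 → 0xA263691F8192D966.
0xA263691F8192D966 = 11701311840877468006.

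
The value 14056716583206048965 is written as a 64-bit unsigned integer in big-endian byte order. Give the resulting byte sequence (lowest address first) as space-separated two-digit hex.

C3 13 7D 41 BA 56 D4 C5

14056716583206048965 in hexadecimal, padded to 64 bits, is 0xC3137D41BA56D4C5.
Split into bytes (most-significant first): C3 13 7D 41 BA 56 D4 C5.
Big-endian: lowest address holds the most-significant byte.
So the memory order matches the most-significant-first order: C3 13 7D 41 BA 56 D4 C5.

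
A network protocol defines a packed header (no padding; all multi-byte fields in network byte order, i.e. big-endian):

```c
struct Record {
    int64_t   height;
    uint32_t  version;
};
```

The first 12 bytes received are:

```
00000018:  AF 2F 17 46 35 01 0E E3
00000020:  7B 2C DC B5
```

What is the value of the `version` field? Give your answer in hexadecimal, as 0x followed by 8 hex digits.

`version` follows `height` (8 bytes), so it starts at byte offset 8 and occupies 4 bytes.
Bytes at offsets 8..11: 7B 2C DC B5.
Big-endian: lowest address holds the most-significant byte.
The bytes are already most-significant first: 0x7B2CDCB5.

0x7B2CDCB5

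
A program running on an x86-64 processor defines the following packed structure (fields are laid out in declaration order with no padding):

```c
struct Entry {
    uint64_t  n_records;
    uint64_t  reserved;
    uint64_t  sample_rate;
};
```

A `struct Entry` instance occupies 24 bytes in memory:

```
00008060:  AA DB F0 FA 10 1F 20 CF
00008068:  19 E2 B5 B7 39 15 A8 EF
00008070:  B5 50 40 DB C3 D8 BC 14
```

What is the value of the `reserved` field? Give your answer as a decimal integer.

`reserved` follows `n_records` (8 bytes), so it starts at byte offset 8 and occupies 8 bytes.
Bytes at offsets 8..15: 19 E2 B5 B7 39 15 A8 EF.
In little-endian order the low byte comes first in memory.
Reassemble most-significant byte first: EF A8 15 39 B7 B5 E2 19 → 0xEFA81539B7B5E219.
0xEFA81539B7B5E219 = 17269076108791636505.

17269076108791636505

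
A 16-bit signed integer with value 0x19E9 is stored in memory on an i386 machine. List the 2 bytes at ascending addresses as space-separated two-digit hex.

Split into bytes (most-significant first): 19 E9.
In little-endian order the low byte comes first in memory.
So at ascending addresses the bytes are E9 19.

E9 19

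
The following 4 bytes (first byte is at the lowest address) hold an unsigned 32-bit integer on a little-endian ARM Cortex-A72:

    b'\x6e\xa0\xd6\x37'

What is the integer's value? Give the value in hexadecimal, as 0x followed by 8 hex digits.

Little-endian stores the least-significant byte at the lowest address.
Reassemble most-significant byte first: 37 D6 A0 6E → 0x37D6A06E.

0x37D6A06E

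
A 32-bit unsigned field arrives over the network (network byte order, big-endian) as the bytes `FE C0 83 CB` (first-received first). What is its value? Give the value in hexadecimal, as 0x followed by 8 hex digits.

0xFEC083CB

Big-endian: lowest address holds the most-significant byte.
The bytes are already most-significant first: 0xFEC083CB.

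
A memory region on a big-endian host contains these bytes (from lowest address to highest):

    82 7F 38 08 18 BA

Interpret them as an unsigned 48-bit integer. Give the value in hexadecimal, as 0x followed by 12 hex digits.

0x827F380818BA

In big-endian order the high byte comes first in memory.
The bytes are already most-significant first: 0x827F380818BA.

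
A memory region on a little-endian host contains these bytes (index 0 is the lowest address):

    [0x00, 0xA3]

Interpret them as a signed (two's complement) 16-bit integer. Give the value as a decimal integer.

-23808

In little-endian order the low byte comes first in memory.
Reassemble most-significant byte first: A3 00 → 0xA300.
Top bit is set, so as a signed 16-bit value this is 0xA300 − 2^16 = -23808.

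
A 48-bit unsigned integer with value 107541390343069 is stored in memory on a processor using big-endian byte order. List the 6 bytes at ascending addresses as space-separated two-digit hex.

107541390343069 in hexadecimal, padded to 48 bits, is 0x61CEEE5EBB9D.
Split into bytes (most-significant first): 61 CE EE 5E BB 9D.
Big-endian: lowest address holds the most-significant byte.
So the memory order matches the most-significant-first order: 61 CE EE 5E BB 9D.

61 CE EE 5E BB 9D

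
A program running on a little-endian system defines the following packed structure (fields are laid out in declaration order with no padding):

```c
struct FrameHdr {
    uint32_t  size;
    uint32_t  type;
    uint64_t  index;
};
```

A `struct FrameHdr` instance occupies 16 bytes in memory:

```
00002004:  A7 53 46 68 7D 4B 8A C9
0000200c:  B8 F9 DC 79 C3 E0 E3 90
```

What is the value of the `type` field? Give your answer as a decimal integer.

`type` follows `size` (4 bytes), so it starts at byte offset 4 and occupies 4 bytes.
Bytes at offsets 4..7: 7D 4B 8A C9.
Little-endian stores the least-significant byte at the lowest address.
Reassemble most-significant byte first: C9 8A 4B 7D → 0xC98A4B7D.
0xC98A4B7D = 3381283709.

3381283709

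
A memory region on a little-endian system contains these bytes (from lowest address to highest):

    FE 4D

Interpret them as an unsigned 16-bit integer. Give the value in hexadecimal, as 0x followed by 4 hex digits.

In little-endian order the low byte comes first in memory.
Reassemble most-significant byte first: 4D FE → 0x4DFE.

0x4DFE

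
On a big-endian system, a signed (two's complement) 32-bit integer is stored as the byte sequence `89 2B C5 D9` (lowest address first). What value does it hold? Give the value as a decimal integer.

Big-endian stores the most-significant byte at the lowest address.
The bytes are already most-significant first: 0x892BC5D9.
Top bit is set, so as a signed 32-bit value this is 0x892BC5D9 − 2^32 = -1993620007.

-1993620007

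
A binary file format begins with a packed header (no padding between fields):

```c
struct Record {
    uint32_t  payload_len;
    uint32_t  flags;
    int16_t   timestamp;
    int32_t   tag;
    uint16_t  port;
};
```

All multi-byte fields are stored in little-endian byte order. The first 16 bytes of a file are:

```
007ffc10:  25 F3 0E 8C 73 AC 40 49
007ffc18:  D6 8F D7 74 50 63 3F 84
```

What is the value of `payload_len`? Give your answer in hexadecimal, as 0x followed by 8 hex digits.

`payload_len` is the first field, at byte offset 0, occupying 4 bytes.
Bytes at offsets 0..3: 25 F3 0E 8C.
Little-endian: lowest address holds the least-significant byte.
Reassemble most-significant byte first: 8C 0E F3 25 → 0x8C0EF325.

0x8C0EF325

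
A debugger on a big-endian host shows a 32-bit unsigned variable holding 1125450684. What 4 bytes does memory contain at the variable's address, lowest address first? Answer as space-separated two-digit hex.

43 15 03 BC

1125450684 in hexadecimal, padded to 32 bits, is 0x431503BC.
Split into bytes (most-significant first): 43 15 03 BC.
Big-endian: lowest address holds the most-significant byte.
So the memory order matches the most-significant-first order: 43 15 03 BC.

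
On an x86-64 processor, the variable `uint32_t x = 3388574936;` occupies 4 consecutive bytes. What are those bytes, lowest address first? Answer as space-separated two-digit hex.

D8 8C F9 C9

3388574936 in hexadecimal, padded to 32 bits, is 0xC9F98CD8.
Split into bytes (most-significant first): C9 F9 8C D8.
Little-endian stores the least-significant byte at the lowest address.
So at ascending addresses the bytes are D8 8C F9 C9.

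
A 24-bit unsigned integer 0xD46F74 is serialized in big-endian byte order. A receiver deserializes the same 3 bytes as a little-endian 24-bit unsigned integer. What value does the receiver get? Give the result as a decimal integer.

Stored big-endian, the bytes at ascending addresses are D4 6F 74.
Read back as little-endian, the first byte is least significant, giving 0x746FD4.
0x746FD4 = 7630804.

7630804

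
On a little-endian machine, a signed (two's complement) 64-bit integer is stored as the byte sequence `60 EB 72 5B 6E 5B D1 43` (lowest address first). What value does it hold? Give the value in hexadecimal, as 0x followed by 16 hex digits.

0x43D15B6E5B72EB60

Little-endian: lowest address holds the least-significant byte.
Reassemble most-significant byte first: 43 D1 5B 6E 5B 72 EB 60 → 0x43D15B6E5B72EB60.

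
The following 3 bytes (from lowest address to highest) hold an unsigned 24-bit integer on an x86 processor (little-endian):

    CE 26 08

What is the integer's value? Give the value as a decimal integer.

In little-endian order the low byte comes first in memory.
Reassemble most-significant byte first: 08 26 CE → 0x0826CE.
0x0826CE = 534222.

534222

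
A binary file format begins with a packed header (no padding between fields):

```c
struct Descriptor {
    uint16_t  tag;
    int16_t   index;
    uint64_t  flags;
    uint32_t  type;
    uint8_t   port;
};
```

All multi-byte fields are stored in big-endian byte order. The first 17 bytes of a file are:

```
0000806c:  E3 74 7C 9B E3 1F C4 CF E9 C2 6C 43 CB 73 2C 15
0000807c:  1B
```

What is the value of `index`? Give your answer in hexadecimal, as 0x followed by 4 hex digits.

0x7C9B

`index` follows `tag` (2 bytes), so it starts at byte offset 2 and occupies 2 bytes.
Bytes at offsets 2..3: 7C 9B.
In big-endian order the high byte comes first in memory.
The bytes are already most-significant first: 0x7C9B.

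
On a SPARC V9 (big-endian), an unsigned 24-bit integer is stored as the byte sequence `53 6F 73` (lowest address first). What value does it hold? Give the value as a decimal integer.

5468019

In big-endian order the high byte comes first in memory.
The bytes are already most-significant first: 0x536F73.
0x536F73 = 5468019.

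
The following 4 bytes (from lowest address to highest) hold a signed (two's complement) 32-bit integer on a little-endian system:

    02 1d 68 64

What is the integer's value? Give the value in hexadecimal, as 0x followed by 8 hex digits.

0x64681D02

Little-endian: lowest address holds the least-significant byte.
Reassemble most-significant byte first: 64 68 1D 02 → 0x64681D02.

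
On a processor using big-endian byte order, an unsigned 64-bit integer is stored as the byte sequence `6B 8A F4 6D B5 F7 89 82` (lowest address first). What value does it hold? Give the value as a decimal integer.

7749274860885870978

Big-endian: lowest address holds the most-significant byte.
The bytes are already most-significant first: 0x6B8AF46DB5F78982.
0x6B8AF46DB5F78982 = 7749274860885870978.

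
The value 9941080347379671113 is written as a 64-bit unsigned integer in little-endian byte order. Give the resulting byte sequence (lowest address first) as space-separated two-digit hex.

49 A0 2E E5 E7 CF F5 89

9941080347379671113 in hexadecimal, padded to 64 bits, is 0x89F5CFE7E52EA049.
Split into bytes (most-significant first): 89 F5 CF E7 E5 2E A0 49.
Little-endian stores the least-significant byte at the lowest address.
So at ascending addresses the bytes are 49 A0 2E E5 E7 CF F5 89.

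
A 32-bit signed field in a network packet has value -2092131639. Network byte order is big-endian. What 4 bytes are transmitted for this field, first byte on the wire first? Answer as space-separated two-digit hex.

Two's complement of -2092131639 in 32 bits: 2092131639 = 0x7CB36537; invert → 0x834C9AC8; add 1 → 0x834C9AC9.
Split into bytes (most-significant first): 83 4C 9A C9.
In big-endian order the high byte comes first in memory.
So the memory order matches the most-significant-first order: 83 4C 9A C9.

83 4C 9A C9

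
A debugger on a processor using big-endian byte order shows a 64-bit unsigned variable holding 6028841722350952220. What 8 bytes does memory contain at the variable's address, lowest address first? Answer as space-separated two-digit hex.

6028841722350952220 in hexadecimal, padded to 64 bits, is 0x53AABF9AB3C85F1C.
Split into bytes (most-significant first): 53 AA BF 9A B3 C8 5F 1C.
In big-endian order the high byte comes first in memory.
So the memory order matches the most-significant-first order: 53 AA BF 9A B3 C8 5F 1C.

53 AA BF 9A B3 C8 5F 1C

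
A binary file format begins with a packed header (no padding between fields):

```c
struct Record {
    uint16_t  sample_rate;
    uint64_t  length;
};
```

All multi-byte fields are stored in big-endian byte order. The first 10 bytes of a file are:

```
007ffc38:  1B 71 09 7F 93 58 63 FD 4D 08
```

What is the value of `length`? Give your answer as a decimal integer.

`length` follows `sample_rate` (2 bytes), so it starts at byte offset 2 and occupies 8 bytes.
Bytes at offsets 2..9: 09 7F 93 58 63 FD 4D 08.
Big-endian: lowest address holds the most-significant byte.
The bytes are already most-significant first: 0x097F935863FD4D08.
0x097F935863FD4D08 = 684427676227554568.

684427676227554568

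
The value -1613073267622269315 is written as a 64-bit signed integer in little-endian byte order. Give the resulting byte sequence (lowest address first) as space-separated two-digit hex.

7D 2E B2 D6 68 36 9D E9

Two's complement of -1613073267622269315 in 64 bits: 1613073267622269315 = 0x1662C997294DD183; invert → 0xE99D3668D6B22E7C; add 1 → 0xE99D3668D6B22E7D.
Split into bytes (most-significant first): E9 9D 36 68 D6 B2 2E 7D.
Little-endian stores the least-significant byte at the lowest address.
So at ascending addresses the bytes are 7D 2E B2 D6 68 36 9D E9.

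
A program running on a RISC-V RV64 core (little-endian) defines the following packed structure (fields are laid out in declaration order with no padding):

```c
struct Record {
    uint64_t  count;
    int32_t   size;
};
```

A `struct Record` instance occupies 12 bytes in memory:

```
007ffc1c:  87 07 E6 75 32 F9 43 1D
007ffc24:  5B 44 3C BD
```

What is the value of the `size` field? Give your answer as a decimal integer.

`size` follows `count` (8 bytes), so it starts at byte offset 8 and occupies 4 bytes.
Bytes at offsets 8..11: 5B 44 3C BD.
Little-endian stores the least-significant byte at the lowest address.
Reassemble most-significant byte first: BD 3C 44 5B → 0xBD3C445B.
Top bit is set, so as a signed 32-bit value this is 0xBD3C445B − 2^32 = -1120123813.

-1120123813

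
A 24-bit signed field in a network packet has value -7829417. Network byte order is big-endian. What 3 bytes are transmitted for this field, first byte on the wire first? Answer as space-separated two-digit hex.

Two's complement of -7829417 in 24 bits: 7829417 = 0x7777A9; invert → 0x888856; add 1 → 0x888857.
Split into bytes (most-significant first): 88 88 57.
Big-endian stores the most-significant byte at the lowest address.
So the memory order matches the most-significant-first order: 88 88 57.

88 88 57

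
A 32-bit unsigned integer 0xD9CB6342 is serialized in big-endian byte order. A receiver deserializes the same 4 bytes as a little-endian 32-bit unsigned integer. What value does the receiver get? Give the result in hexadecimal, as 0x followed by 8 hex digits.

Stored big-endian, the bytes at ascending addresses are D9 CB 63 42.
Read back as little-endian, the first byte is least significant, giving 0x4263CBD9.

0x4263CBD9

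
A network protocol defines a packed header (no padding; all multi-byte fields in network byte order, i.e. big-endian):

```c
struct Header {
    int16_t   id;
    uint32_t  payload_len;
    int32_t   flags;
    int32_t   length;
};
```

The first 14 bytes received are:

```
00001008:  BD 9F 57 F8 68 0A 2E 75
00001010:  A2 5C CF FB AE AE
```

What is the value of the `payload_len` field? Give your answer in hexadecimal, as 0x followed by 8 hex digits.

`payload_len` follows `id` (2 bytes), so it starts at byte offset 2 and occupies 4 bytes.
Bytes at offsets 2..5: 57 F8 68 0A.
Big-endian stores the most-significant byte at the lowest address.
The bytes are already most-significant first: 0x57F8680A.

0x57F8680A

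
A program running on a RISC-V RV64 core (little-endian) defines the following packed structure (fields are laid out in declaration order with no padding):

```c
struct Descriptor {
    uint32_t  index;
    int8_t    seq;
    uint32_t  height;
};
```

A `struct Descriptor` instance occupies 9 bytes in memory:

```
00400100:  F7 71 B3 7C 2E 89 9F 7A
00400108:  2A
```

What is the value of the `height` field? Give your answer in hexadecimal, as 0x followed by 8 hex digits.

0x2A7A9F89

`height` follows `index` (4 B), `seq` (1 B), so it starts at offset 4 + 1 = 5 and occupies 4 bytes.
Bytes at offsets 5..8: 89 9F 7A 2A.
Little-endian stores the least-significant byte at the lowest address.
Reassemble most-significant byte first: 2A 7A 9F 89 → 0x2A7A9F89.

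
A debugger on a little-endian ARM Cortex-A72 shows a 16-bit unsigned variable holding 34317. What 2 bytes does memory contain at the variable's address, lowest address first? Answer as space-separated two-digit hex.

34317 in hexadecimal, padded to 16 bits, is 0x860D.
Split into bytes (most-significant first): 86 0D.
In little-endian order the low byte comes first in memory.
So at ascending addresses the bytes are 0D 86.

0D 86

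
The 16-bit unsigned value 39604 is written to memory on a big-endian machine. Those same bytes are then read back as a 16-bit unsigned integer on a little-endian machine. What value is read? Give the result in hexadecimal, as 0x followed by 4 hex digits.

39604 in 16-bit hexadecimal is 0x9AB4.
Stored big-endian, the bytes at ascending addresses are 9A B4.
Read back as little-endian, the first byte is least significant, giving 0xB49A.

0xB49A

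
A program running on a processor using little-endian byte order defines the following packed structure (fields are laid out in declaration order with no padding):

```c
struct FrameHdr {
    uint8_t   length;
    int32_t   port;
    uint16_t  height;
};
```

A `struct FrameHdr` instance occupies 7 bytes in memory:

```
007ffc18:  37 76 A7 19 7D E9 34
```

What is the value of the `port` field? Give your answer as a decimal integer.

2098833270

`port` follows `length` (1 byte), so it starts at byte offset 1 and occupies 4 bytes.
Bytes at offsets 1..4: 76 A7 19 7D.
Little-endian stores the least-significant byte at the lowest address.
Reassemble most-significant byte first: 7D 19 A7 76 → 0x7D19A776.
0x7D19A776 = 2098833270.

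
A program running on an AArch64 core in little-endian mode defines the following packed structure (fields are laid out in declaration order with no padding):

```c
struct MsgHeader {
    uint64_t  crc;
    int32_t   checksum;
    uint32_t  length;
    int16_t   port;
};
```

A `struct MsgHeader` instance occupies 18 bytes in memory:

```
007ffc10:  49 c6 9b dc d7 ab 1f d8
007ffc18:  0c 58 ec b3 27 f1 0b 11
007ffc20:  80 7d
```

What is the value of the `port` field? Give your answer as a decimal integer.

32128

`port` follows `crc` (8 B), `checksum` (4 B), `length` (4 B), so it starts at offset 8 + 4 + 4 = 16 and occupies 2 bytes.
Bytes at offsets 16..17: 80 7D.
Little-endian stores the least-significant byte at the lowest address.
Reassemble most-significant byte first: 7D 80 → 0x7D80.
0x7D80 = 32128.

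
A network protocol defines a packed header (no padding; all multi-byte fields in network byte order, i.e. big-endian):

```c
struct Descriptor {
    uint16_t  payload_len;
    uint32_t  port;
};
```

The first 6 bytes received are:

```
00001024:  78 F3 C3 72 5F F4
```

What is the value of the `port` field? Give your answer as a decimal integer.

3279052788

`port` follows `payload_len` (2 bytes), so it starts at byte offset 2 and occupies 4 bytes.
Bytes at offsets 2..5: C3 72 5F F4.
Big-endian: lowest address holds the most-significant byte.
The bytes are already most-significant first: 0xC3725FF4.
0xC3725FF4 = 3279052788.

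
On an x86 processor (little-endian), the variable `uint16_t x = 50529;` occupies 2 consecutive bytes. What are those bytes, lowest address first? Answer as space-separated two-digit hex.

50529 in hexadecimal, padded to 16 bits, is 0xC561.
Split into bytes (most-significant first): C5 61.
Little-endian stores the least-significant byte at the lowest address.
So at ascending addresses the bytes are 61 C5.

61 C5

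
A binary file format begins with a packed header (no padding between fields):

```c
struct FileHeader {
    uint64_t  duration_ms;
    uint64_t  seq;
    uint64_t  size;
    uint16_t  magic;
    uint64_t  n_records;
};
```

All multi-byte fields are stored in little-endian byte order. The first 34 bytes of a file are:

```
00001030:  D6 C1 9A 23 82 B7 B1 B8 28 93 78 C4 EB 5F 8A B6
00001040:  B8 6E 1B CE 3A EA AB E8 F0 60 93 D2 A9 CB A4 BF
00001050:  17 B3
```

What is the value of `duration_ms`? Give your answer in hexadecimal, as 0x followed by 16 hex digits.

`duration_ms` is the first field, at byte offset 0, occupying 8 bytes.
Bytes at offsets 0..7: D6 C1 9A 23 82 B7 B1 B8.
Little-endian: lowest address holds the least-significant byte.
Reassemble most-significant byte first: B8 B1 B7 82 23 9A C1 D6 → 0xB8B1B782239AC1D6.

0xB8B1B782239AC1D6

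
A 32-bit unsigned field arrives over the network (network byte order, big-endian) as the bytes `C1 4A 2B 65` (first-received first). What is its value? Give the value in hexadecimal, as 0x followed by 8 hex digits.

Big-endian stores the most-significant byte at the lowest address.
The bytes are already most-significant first: 0xC14A2B65.

0xC14A2B65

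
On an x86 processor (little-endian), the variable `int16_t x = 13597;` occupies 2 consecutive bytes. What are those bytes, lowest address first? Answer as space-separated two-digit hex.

1D 35

13597 in hexadecimal, padded to 16 bits, is 0x351D.
Split into bytes (most-significant first): 35 1D.
Little-endian: lowest address holds the least-significant byte.
So at ascending addresses the bytes are 1D 35.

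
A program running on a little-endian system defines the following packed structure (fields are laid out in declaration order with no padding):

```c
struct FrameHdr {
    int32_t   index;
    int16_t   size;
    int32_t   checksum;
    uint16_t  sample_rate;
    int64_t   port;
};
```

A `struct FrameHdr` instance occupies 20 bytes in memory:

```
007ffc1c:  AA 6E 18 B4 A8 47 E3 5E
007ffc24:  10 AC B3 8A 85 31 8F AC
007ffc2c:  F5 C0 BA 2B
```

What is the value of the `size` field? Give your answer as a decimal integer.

`size` follows `index` (4 bytes), so it starts at byte offset 4 and occupies 2 bytes.
Bytes at offsets 4..5: A8 47.
In little-endian order the low byte comes first in memory.
Reassemble most-significant byte first: 47 A8 → 0x47A8.
0x47A8 = 18344.

18344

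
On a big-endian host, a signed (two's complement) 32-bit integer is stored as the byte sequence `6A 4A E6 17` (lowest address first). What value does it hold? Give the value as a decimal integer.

Big-endian: lowest address holds the most-significant byte.
The bytes are already most-significant first: 0x6A4AE617.
0x6A4AE617 = 1783293463.

1783293463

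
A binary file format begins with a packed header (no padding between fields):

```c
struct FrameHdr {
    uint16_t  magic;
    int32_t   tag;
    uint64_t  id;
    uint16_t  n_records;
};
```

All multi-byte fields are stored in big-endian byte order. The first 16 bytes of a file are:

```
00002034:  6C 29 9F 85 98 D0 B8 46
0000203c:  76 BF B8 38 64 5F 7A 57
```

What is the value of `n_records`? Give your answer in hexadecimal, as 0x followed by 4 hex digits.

`n_records` follows `magic` (2 B), `tag` (4 B), `id` (8 B), so it starts at offset 2 + 4 + 8 = 14 and occupies 2 bytes.
Bytes at offsets 14..15: 7A 57.
Big-endian: lowest address holds the most-significant byte.
The bytes are already most-significant first: 0x7A57.

0x7A57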